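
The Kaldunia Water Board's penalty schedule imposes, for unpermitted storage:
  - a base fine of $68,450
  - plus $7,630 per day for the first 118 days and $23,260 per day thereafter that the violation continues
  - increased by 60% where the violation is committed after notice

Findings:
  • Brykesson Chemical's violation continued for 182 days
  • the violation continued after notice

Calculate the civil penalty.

$3,931,888

First 118 days: 118 × $7,630 = $900,340
Remaining days: (182 − 118) × $23,260 = $1,488,640
Per-day component: $900,340 + $1,488,640 = $2,388,980
Base plus per-day: $68,450 + $2,388,980 = $2,457,430
Enhancement: 60% of $2,457,430 = $1,474,458
Enhanced fine: $2,457,430 + $1,474,458 = $3,931,888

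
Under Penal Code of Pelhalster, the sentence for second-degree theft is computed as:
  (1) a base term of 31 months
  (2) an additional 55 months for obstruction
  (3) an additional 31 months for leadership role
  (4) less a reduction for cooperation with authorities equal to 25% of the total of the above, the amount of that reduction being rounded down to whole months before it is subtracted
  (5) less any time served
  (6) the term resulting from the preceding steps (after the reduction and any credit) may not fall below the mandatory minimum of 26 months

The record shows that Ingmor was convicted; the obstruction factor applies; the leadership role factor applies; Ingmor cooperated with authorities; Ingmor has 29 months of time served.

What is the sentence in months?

59 months

Obstruction enhancement: +55 months
Leadership role enhancement: +31 months
Adjusted term: 31 months + 55 months + 31 months = 117 months
Cooperation with authorities reduction: 25% of 117 months = 29 months (rounded down)
After reduction: 117 − 29 = 88 months
Less time served: 88 months − 29 months = 59 months
Minimum 26 months: 59 months meets the minimum, no increase.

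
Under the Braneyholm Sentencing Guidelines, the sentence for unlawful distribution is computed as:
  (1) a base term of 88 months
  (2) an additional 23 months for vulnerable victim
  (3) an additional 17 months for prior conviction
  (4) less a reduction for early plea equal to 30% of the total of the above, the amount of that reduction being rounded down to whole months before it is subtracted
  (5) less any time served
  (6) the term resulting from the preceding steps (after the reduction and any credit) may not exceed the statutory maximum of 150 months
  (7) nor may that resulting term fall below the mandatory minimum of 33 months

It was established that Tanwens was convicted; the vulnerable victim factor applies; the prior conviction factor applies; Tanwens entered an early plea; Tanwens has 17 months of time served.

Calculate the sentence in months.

Vulnerable victim enhancement: +23 months
Prior conviction enhancement: +17 months
Adjusted term: 88 months + 23 months + 17 months = 128 months
Early plea reduction: 30% of 128 months = 38 months (rounded down)
After reduction: 128 − 38 = 90 months
Less time served: 90 months − 17 months = 73 months
Cap at 150 months: 73 months is within the cap, no reduction.
Minimum 33 months: 73 months meets the minimum, no increase.

73 months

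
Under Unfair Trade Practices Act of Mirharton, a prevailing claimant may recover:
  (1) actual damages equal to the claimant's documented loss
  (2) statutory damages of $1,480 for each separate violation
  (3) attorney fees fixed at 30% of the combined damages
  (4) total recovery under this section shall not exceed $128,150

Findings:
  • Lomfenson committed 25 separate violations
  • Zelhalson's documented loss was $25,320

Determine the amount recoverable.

Statutory damages: 25 × $1,480 = $37,000
Combined damages: $25,320 + $37,000 = $62,320
Attorney fees: 30% of $62,320 = $18,696
Total before cap: $62,320 + $18,696 = $81,016
Cap at $128,150: $81,016 is within the cap, no reduction.

$81,016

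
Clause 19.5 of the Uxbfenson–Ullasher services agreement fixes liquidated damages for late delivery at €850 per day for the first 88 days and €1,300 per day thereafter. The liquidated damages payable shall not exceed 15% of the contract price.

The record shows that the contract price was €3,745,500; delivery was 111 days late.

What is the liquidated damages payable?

First 88 days: 88 × €850 = €74,800
Remaining days: (111 − 88) × €1,300 = €29,900
Accrued per-day damages: €74,800 + €29,900 = €104,700
Cap: 15% of €3,745,500 = €561,825
Cap at €561,825: €104,700 is within the cap, no reduction.

€104,700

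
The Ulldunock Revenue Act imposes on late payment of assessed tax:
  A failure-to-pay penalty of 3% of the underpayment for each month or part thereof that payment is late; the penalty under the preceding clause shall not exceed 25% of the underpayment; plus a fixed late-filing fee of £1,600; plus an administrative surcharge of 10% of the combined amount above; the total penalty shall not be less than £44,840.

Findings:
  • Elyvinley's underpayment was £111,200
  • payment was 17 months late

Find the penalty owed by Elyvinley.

Accrued rate: 3% × 17 = 51%, capped at 25% → 25%
Failure-to-pay penalty: 25% of £111,200 = £27,800
Penalty before surcharge: £27,800 + £1,600 = £29,400
Administrative surcharge: 10% of £29,400 = £2,940
Total penalty: £29,400 + £2,940 = £32,340
Minimum £44,840: £32,340 is below the minimum → £44,840

Penalty: £44,840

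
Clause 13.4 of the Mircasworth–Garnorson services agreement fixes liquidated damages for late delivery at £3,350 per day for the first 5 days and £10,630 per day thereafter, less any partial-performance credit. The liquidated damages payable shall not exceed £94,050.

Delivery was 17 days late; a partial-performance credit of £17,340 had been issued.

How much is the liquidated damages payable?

£94,050

First 5 days: 5 × £3,350 = £16,750
Remaining days: (17 − 5) × £10,630 = £127,560
Accrued per-day damages: £16,750 + £127,560 = £144,310
Less partial-performance credit: £144,310 − £17,340 = £126,970
Cap at £94,050: £126,970 exceeds the cap → £94,050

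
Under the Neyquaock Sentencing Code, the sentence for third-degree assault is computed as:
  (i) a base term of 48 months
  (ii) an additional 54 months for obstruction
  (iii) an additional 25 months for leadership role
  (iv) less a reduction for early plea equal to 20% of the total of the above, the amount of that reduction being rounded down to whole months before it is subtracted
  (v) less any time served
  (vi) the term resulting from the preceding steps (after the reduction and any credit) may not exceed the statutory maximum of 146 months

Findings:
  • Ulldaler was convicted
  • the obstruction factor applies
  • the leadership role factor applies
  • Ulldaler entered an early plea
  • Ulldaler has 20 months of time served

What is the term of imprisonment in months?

Sentence: 82 months

Obstruction enhancement: +54 months
Leadership role enhancement: +25 months
Adjusted term: 48 months + 54 months + 25 months = 127 months
Early plea reduction: 20% of 127 months = 25 months (rounded down)
After reduction: 127 − 25 = 102 months
Less time served: 102 months − 20 months = 82 months
Cap at 146 months: 82 months is within the cap, no reduction.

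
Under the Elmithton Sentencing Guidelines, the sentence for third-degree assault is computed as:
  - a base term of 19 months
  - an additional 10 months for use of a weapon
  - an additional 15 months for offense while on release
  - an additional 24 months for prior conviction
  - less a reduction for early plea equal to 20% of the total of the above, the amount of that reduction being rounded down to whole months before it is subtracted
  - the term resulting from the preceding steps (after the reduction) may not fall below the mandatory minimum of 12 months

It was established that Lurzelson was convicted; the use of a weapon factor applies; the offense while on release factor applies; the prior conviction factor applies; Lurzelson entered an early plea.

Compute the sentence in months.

55 months

Use of a weapon enhancement: +10 months
Offense while on release enhancement: +15 months
Prior conviction enhancement: +24 months
Adjusted term: 19 months + 10 months + 15 months + 24 months = 68 months
Early plea reduction: 20% of 68 months = 13 months (rounded down)
After reduction: 68 − 13 = 55 months
Minimum 12 months: 55 months meets the minimum, no increase.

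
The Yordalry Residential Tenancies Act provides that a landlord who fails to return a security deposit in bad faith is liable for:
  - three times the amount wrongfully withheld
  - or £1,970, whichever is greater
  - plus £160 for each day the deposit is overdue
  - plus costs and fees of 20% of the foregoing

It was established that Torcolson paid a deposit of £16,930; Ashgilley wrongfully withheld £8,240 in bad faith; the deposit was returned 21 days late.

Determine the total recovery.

Trebled: 3 × £8,240 = £24,720
Minimum £1,970: £24,720 meets the minimum, no increase.
Late-return penalty: 21 × £160 = £3,360
Damages plus late penalty: £24,720 + £3,360 = £28,080
Costs and fees: 20% of £28,080 = £5,616
Total recovery: £28,080 + £5,616 = £33,696

Recovery: £33,696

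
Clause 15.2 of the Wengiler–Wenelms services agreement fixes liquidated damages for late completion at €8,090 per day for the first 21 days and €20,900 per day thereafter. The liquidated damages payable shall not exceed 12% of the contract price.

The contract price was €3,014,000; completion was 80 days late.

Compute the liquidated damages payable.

First 21 days: 21 × €8,090 = €169,890
Remaining days: (80 − 21) × €20,900 = €1,233,100
Accrued per-day damages: €169,890 + €1,233,100 = €1,402,990
Cap: 12% of €3,014,000 = €361,680
Cap at €361,680: €1,402,990 exceeds the cap → €361,680

€361,680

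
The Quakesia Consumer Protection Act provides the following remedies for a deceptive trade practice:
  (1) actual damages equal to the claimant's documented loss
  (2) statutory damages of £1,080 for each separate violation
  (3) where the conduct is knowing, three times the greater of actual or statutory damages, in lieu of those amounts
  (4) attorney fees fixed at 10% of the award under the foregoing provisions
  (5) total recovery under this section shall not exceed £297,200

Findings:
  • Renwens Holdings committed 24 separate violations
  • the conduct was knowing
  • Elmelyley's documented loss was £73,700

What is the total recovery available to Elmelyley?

Statutory damages: 24 × £1,080 = £25,920
Greater of actual damages (£73,700) or statutory damages (£25,920): £73,700
Trebled: 3 × £73,700 = £221,100
Attorney fees: 10% of £221,100 = £22,110
Total before cap: £221,100 + £22,110 = £243,210
Cap at £297,200: £243,210 is within the cap, no reduction.

Total recovery: £243,210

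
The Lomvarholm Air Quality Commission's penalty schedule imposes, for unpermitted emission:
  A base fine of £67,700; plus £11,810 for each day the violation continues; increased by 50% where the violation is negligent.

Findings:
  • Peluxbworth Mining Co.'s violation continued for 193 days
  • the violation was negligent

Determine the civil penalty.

Per-day component: 193 × £11,810 = £2,279,330
Base plus per-day: £67,700 + £2,279,330 = £2,347,030
Enhancement: 50% of £2,347,030 = £1,173,515
Enhanced fine: £2,347,030 + £1,173,515 = £3,520,545

Civil penalty: £3,520,545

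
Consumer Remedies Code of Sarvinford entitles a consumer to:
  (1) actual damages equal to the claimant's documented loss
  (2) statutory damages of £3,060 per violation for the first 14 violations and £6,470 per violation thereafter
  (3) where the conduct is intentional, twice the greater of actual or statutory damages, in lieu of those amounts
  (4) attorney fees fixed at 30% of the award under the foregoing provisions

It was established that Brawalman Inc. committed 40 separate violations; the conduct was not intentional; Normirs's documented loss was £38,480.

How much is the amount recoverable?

First 14 violations: 14 × £3,060 = £42,840
Remaining violations: (40 − 14) × £6,470 = £168,220
Statutory damages: £42,840 + £168,220 = £211,060
Conduct not intentional: the in-lieu enhancement does not apply.
Actual plus statutory damages: £38,480 + £211,060 = £249,540
Attorney fees: 30% of £249,540 = £74,862
Total recovery: £249,540 + £74,862 = £324,402

£324,402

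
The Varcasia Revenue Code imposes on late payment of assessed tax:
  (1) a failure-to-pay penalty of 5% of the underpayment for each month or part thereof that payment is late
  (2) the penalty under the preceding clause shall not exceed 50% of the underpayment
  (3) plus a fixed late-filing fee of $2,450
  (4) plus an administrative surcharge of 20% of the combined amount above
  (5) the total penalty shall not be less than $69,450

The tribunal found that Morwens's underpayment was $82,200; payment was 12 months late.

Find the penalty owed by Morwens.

Accrued rate: 5% × 12 = 60%, capped at 50% → 50%
Failure-to-pay penalty: 50% of $82,200 = $41,100
Penalty before surcharge: $41,100 + $2,450 = $43,550
Administrative surcharge: 20% of $43,550 = $8,710
Total penalty: $43,550 + $8,710 = $52,260
Minimum $69,450: $52,260 is below the minimum → $69,450

$69,450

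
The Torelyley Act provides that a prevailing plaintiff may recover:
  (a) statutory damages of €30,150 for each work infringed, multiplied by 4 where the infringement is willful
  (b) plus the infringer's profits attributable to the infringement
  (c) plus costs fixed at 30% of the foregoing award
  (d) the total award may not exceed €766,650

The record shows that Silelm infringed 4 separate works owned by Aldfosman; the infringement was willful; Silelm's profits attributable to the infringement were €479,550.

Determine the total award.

Statutory damages: 4 × €30,150 = €120,600
Multiplied by 4: 4 × €120,600 = €482,400
Combined award: €482,400 + €479,550 = €961,950
Costs: 30% of €961,950 = €288,585
Award plus costs: €961,950 + €288,585 = €1,250,535
Cap at €766,650: €1,250,535 exceeds the cap → €766,650

€766,650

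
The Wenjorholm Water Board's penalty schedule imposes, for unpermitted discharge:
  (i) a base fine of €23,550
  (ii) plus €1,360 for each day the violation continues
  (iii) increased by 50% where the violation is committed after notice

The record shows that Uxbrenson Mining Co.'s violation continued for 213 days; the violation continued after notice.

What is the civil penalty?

Per-day component: 213 × €1,360 = €289,680
Base plus per-day: €23,550 + €289,680 = €313,230
Enhancement: 50% of €313,230 = €156,615
Enhanced fine: €313,230 + €156,615 = €469,845

€469,845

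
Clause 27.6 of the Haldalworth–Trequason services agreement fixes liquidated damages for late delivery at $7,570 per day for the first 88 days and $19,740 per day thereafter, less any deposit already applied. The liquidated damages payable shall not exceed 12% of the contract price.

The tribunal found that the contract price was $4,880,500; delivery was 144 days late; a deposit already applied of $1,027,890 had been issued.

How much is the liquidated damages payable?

$585,660

First 88 days: 88 × $7,570 = $666,160
Remaining days: (144 − 88) × $19,740 = $1,105,440
Accrued per-day damages: $666,160 + $1,105,440 = $1,771,600
Less deposit already applied: $1,771,600 − $1,027,890 = $743,710
Cap: 12% of $4,880,500 = $585,660
Cap at $585,660: $743,710 exceeds the cap → $585,660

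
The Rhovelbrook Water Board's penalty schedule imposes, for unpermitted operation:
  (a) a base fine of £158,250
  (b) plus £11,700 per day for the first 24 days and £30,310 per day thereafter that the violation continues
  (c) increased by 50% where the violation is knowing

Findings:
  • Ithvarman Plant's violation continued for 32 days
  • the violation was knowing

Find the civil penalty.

First 24 days: 24 × £11,700 = £280,800
Remaining days: (32 − 24) × £30,310 = £242,480
Per-day component: £280,800 + £242,480 = £523,280
Base plus per-day: £158,250 + £523,280 = £681,530
Enhancement: 50% of £681,530 = £340,765
Enhanced fine: £681,530 + £340,765 = £1,022,295

£1,022,295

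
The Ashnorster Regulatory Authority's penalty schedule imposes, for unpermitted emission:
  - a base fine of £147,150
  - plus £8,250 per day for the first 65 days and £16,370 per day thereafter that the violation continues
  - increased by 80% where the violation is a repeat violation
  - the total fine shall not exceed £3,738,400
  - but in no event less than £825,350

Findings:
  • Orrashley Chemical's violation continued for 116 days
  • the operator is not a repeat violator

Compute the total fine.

£1,518,270

First 65 days: 65 × £8,250 = £536,250
Remaining days: (116 − 65) × £16,370 = £834,870
Per-day component: £536,250 + £834,870 = £1,371,120
Base plus per-day: £147,150 + £1,371,120 = £1,518,270
The operator is not a repeat violator: no 80% increase.
Cap at £3,738,400: £1,518,270 is within the cap, no reduction.
Minimum £825,350: £1,518,270 meets the minimum, no increase.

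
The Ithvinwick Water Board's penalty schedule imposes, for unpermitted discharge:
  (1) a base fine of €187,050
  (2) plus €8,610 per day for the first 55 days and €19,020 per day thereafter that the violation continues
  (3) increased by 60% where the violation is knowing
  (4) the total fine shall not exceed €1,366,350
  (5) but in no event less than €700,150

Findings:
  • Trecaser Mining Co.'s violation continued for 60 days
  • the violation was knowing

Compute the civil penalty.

€1,209,120

First 55 days: 55 × €8,610 = €473,550
Remaining days: (60 − 55) × €19,020 = €95,100
Per-day component: €473,550 + €95,100 = €568,650
Base plus per-day: €187,050 + €568,650 = €755,700
Enhancement: 60% of €755,700 = €453,420
Enhanced fine: €755,700 + €453,420 = €1,209,120
Cap at €1,366,350: €1,209,120 is within the cap, no reduction.
Minimum €700,150: €1,209,120 meets the minimum, no increase.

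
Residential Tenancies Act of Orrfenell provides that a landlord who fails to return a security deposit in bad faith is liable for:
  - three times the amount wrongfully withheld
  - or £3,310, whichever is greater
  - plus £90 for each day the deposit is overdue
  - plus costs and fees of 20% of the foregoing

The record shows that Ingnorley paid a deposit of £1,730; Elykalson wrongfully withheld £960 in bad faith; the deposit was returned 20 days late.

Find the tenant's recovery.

Trebled: 3 × £960 = £2,880
Minimum £3,310: £2,880 is below the minimum → £3,310
Late-return penalty: 20 × £90 = £1,800
Damages plus late penalty: £3,310 + £1,800 = £5,110
Costs and fees: 20% of £5,110 = £1,022
Total recovery: £5,110 + £1,022 = £6,132

£6,132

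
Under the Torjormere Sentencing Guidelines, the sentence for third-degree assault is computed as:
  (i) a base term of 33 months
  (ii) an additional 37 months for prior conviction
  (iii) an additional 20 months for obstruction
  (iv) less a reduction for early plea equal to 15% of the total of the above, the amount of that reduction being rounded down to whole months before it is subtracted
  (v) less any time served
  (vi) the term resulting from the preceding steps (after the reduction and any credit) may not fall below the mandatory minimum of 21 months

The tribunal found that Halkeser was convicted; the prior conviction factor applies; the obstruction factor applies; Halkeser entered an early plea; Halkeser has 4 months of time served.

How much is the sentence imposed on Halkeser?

73 months

Prior conviction enhancement: +37 months
Obstruction enhancement: +20 months
Adjusted term: 33 months + 37 months + 20 months = 90 months
Early plea reduction: 15% of 90 months = 13 months (rounded down)
After reduction: 90 − 13 = 77 months
Less time served: 77 months − 4 months = 73 months
Minimum 21 months: 73 months meets the minimum, no increase.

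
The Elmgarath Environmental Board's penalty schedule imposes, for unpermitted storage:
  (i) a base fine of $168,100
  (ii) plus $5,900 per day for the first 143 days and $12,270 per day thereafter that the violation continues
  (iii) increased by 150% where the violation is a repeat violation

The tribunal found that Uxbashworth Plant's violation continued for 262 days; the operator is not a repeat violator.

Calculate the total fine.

First 143 days: 143 × $5,900 = $843,700
Remaining days: (262 − 143) × $12,270 = $1,460,130
Per-day component: $843,700 + $1,460,130 = $2,303,830
Base plus per-day: $168,100 + $2,303,830 = $2,471,930
The operator is not a repeat violator: no 150% increase.

$2,471,930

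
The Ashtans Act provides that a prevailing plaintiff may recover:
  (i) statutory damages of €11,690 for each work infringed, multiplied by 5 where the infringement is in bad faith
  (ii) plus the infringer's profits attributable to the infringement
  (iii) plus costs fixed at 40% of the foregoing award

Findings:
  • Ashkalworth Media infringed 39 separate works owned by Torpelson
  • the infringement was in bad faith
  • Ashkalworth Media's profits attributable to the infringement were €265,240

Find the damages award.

€3,562,706

Statutory damages: 39 × €11,690 = €455,910
Multiplied by 5: 5 × €455,910 = €2,279,550
Combined award: €2,279,550 + €265,240 = €2,544,790
Costs: 40% of €2,544,790 = €1,017,916
Award plus costs: €2,544,790 + €1,017,916 = €3,562,706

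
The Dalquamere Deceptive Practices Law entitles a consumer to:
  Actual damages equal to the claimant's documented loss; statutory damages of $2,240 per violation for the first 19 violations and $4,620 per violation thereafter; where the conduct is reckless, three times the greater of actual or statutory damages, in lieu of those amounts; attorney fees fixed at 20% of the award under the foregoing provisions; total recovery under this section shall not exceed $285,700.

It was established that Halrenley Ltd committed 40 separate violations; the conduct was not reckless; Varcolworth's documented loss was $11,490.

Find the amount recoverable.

$181,284

First 19 violations: 19 × $2,240 = $42,560
Remaining violations: (40 − 19) × $4,620 = $97,020
Statutory damages: $42,560 + $97,020 = $139,580
Conduct not reckless: the in-lieu enhancement does not apply.
Actual plus statutory damages: $11,490 + $139,580 = $151,070
Attorney fees: 20% of $151,070 = $30,214
Total before cap: $151,070 + $30,214 = $181,284
Cap at $285,700: $181,284 is within the cap, no reduction.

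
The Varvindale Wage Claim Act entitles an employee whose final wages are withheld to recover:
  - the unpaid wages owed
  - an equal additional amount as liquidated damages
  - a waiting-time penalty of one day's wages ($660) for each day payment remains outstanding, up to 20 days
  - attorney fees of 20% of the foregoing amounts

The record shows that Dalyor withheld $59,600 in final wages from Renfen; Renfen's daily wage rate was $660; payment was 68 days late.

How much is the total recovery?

Liquidated damages (equal amount): $59,600
Penalty days: min(68, 20) = 20
Waiting-time penalty: 20 × $660 = $13,200
Subtotal: $59,600 + $59,600 + $13,200 = $132,400
Attorney fees: 20% of $132,400 = $26,480
Total award: $132,400 + $26,480 = $158,880

$158,880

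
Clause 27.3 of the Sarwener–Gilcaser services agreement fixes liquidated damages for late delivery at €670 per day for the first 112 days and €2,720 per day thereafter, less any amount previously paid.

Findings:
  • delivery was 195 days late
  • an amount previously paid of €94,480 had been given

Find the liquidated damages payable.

First 112 days: 112 × €670 = €75,040
Remaining days: (195 − 112) × €2,720 = €225,760
Accrued per-day damages: €75,040 + €225,760 = €300,800
Less amount previously paid: €300,800 − €94,480 = €206,320

€206,320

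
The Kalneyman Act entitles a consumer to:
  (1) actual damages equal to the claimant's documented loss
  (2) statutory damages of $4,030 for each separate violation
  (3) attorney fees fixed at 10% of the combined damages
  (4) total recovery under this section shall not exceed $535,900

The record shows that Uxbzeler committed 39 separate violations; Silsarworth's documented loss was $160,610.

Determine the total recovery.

Statutory damages: 39 × $4,030 = $157,170
Combined damages: $160,610 + $157,170 = $317,780
Attorney fees: 10% of $317,780 = $31,778
Total before cap: $317,780 + $31,778 = $349,558
Cap at $535,900: $349,558 is within the cap, no reduction.

$349,558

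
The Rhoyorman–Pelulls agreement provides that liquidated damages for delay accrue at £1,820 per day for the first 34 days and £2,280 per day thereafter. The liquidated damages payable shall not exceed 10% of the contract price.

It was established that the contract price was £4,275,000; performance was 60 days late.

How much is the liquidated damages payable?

First 34 days: 34 × £1,820 = £61,880
Remaining days: (60 − 34) × £2,280 = £59,280
Accrued per-day damages: £61,880 + £59,280 = £121,160
Cap: 10% of £4,275,000 = £427,500
Cap at £427,500: £121,160 is within the cap, no reduction.

£121,160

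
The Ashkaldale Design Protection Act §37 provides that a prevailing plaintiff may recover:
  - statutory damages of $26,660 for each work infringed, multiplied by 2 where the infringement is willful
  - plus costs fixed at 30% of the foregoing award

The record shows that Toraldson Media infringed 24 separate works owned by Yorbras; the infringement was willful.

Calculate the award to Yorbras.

$1,663,584

Statutory damages: 24 × $26,660 = $639,840
Doubled: 2 × $639,840 = $1,279,680
Costs: 30% of $1,279,680 = $383,904
Award plus costs: $1,279,680 + $383,904 = $1,663,584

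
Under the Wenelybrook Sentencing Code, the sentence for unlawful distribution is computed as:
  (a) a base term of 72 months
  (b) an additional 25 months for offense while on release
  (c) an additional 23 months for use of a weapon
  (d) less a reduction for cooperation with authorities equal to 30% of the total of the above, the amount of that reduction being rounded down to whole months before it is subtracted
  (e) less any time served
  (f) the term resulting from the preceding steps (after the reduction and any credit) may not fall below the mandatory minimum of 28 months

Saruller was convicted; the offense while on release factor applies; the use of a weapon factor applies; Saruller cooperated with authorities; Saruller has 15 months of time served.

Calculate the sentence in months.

69 months

Offense while on release enhancement: +25 months
Use of a weapon enhancement: +23 months
Adjusted term: 72 months + 25 months + 23 months = 120 months
Cooperation with authorities reduction: 30% of 120 months = 36 months (rounded down)
After reduction: 120 − 36 = 84 months
Less time served: 84 months − 15 months = 69 months
Minimum 28 months: 69 months meets the minimum, no increase.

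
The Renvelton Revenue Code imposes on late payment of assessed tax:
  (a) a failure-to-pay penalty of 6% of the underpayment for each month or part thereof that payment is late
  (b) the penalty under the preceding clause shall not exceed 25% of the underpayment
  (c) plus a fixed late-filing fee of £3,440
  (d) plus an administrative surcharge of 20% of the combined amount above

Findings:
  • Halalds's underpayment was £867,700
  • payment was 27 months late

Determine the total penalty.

Penalty: £264,438

Accrued rate: 6% × 27 = 162%, capped at 25% → 25%
Failure-to-pay penalty: 25% of £867,700 = £216,925
Penalty before surcharge: £216,925 + £3,440 = £220,365
Administrative surcharge: 20% of £220,365 = £44,073
Total penalty: £220,365 + £44,073 = £264,438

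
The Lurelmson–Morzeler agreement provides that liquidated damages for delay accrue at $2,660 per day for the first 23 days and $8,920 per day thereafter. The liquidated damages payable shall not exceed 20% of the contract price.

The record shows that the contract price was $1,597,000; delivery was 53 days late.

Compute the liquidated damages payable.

$319,400

First 23 days: 23 × $2,660 = $61,180
Remaining days: (53 − 23) × $8,920 = $267,600
Accrued per-day damages: $61,180 + $267,600 = $328,780
Cap: 20% of $1,597,000 = $319,400
Cap at $319,400: $328,780 exceeds the cap → $319,400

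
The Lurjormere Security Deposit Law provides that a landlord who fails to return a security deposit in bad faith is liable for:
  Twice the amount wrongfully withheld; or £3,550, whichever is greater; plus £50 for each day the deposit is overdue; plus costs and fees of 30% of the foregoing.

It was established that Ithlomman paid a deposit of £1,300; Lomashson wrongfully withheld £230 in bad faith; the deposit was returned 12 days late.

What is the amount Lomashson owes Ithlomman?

Doubled: 2 × £230 = £460
Minimum £3,550: £460 is below the minimum → £3,550
Late-return penalty: 12 × £50 = £600
Damages plus late penalty: £3,550 + £600 = £4,150
Costs and fees: 30% of £4,150 = £1,245
Total recovery: £4,150 + £1,245 = £5,395

£5,395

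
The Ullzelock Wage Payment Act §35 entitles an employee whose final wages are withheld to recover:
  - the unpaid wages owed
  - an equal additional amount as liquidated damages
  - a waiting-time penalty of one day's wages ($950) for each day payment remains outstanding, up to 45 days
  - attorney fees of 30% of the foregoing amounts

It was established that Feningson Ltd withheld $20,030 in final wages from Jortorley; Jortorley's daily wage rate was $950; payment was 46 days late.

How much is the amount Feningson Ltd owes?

Liquidated damages (equal amount): $20,030
Penalty days: min(46, 45) = 45
Waiting-time penalty: 45 × $950 = $42,750
Subtotal: $20,030 + $20,030 + $42,750 = $82,810
Attorney fees: 30% of $82,810 = $24,843
Total award: $82,810 + $24,843 = $107,653

$107,653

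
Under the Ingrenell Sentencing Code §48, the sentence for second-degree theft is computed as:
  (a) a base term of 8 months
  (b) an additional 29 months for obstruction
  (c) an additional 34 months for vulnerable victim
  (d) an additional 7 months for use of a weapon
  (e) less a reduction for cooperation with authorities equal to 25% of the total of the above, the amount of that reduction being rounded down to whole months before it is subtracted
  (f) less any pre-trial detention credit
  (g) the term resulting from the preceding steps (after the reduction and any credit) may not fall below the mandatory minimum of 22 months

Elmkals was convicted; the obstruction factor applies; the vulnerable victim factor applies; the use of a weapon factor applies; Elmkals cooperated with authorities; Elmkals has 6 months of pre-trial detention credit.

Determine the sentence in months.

Obstruction enhancement: +29 months
Vulnerable victim enhancement: +34 months
Use of a weapon enhancement: +7 months
Adjusted term: 8 months + 29 months + 34 months + 7 months = 78 months
Cooperation with authorities reduction: 25% of 78 months = 19 months (rounded down)
After reduction: 78 − 19 = 59 months
Less pre-trial detention credit: 59 months − 6 months = 53 months
Minimum 22 months: 53 months meets the minimum, no increase.

53 months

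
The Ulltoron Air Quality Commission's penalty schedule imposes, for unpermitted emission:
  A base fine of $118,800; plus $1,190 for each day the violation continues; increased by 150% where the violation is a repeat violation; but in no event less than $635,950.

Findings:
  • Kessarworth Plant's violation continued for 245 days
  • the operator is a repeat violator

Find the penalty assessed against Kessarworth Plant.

$1,025,875

Per-day component: 245 × $1,190 = $291,550
Base plus per-day: $118,800 + $291,550 = $410,350
Enhancement: 150% of $410,350 = $615,525
Enhanced fine: $410,350 + $615,525 = $1,025,875
Minimum $635,950: $1,025,875 meets the minimum, no increase.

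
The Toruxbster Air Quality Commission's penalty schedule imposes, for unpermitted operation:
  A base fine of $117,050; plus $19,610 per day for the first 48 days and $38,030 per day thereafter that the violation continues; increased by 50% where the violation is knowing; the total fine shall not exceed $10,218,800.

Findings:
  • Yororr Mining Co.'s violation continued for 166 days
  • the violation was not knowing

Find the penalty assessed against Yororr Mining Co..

First 48 days: 48 × $19,610 = $941,280
Remaining days: (166 − 48) × $38,030 = $4,487,540
Per-day component: $941,280 + $4,487,540 = $5,428,820
Base plus per-day: $117,050 + $5,428,820 = $5,545,870
The violation was not knowing: no 50% increase.
Cap at $10,218,800: $5,545,870 is within the cap, no reduction.

Civil penalty: $5,545,870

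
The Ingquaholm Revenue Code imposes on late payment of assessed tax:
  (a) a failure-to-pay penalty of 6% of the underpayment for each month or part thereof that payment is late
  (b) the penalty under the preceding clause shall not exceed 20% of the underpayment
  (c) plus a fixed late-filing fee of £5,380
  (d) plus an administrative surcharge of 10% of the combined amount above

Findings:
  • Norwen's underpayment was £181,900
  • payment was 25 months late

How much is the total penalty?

Accrued rate: 6% × 25 = 150%, capped at 20% → 20%
Failure-to-pay penalty: 20% of £181,900 = £36,380
Penalty before surcharge: £36,380 + £5,380 = £41,760
Administrative surcharge: 10% of £41,760 = £4,176
Total penalty: £41,760 + £4,176 = £45,936

£45,936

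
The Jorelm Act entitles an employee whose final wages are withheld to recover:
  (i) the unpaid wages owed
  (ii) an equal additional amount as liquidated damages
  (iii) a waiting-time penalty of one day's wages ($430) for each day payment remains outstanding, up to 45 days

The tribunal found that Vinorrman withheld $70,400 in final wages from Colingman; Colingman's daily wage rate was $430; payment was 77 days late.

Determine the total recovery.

Liquidated damages (equal amount): $70,400
Penalty days: min(77, 45) = 45
Waiting-time penalty: 45 × $430 = $19,350
Total award: $70,400 + $70,400 + $19,350 = $160,150

$160,150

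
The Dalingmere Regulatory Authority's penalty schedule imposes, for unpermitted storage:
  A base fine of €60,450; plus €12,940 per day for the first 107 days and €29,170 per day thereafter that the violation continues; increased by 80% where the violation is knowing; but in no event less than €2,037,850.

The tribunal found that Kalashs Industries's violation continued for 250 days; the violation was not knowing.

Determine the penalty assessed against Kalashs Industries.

€5,616,340

First 107 days: 107 × €12,940 = €1,384,580
Remaining days: (250 − 107) × €29,170 = €4,171,310
Per-day component: €1,384,580 + €4,171,310 = €5,555,890
Base plus per-day: €60,450 + €5,555,890 = €5,616,340
The violation was not knowing: no 80% increase.
Minimum €2,037,850: €5,616,340 meets the minimum, no increase.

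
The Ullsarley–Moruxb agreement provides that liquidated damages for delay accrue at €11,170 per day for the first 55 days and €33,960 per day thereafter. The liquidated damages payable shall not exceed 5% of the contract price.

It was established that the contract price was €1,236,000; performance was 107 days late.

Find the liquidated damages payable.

€61,800

First 55 days: 55 × €11,170 = €614,350
Remaining days: (107 − 55) × €33,960 = €1,765,920
Accrued per-day damages: €614,350 + €1,765,920 = €2,380,270
Cap: 5% of €1,236,000 = €61,800
Cap at €61,800: €2,380,270 exceeds the cap → €61,800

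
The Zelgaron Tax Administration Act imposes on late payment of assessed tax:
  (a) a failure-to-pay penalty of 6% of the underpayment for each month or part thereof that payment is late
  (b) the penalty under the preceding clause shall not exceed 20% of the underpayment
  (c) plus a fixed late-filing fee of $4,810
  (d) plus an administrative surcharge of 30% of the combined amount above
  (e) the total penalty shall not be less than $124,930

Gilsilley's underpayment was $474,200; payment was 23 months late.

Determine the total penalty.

Accrued rate: 6% × 23 = 138%, capped at 20% → 20%
Failure-to-pay penalty: 20% of $474,200 = $94,840
Penalty before surcharge: $94,840 + $4,810 = $99,650
Administrative surcharge: 30% of $99,650 = $29,895
Total penalty: $99,650 + $29,895 = $129,545
Minimum $124,930: $129,545 meets the minimum, no increase.

Penalty: $129,545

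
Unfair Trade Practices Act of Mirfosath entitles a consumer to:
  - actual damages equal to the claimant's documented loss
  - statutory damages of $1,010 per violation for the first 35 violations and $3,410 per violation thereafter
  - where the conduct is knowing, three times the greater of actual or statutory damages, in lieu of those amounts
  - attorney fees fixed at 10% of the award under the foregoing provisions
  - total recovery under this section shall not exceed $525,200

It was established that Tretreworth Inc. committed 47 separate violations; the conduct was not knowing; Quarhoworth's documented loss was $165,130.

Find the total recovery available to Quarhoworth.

First 35 violations: 35 × $1,010 = $35,350
Remaining violations: (47 − 35) × $3,410 = $40,920
Statutory damages: $35,350 + $40,920 = $76,270
Conduct not knowing: the in-lieu enhancement does not apply.
Actual plus statutory damages: $165,130 + $76,270 = $241,400
Attorney fees: 10% of $241,400 = $24,140
Total before cap: $241,400 + $24,140 = $265,540
Cap at $525,200: $265,540 is within the cap, no reduction.

Total recovery: $265,540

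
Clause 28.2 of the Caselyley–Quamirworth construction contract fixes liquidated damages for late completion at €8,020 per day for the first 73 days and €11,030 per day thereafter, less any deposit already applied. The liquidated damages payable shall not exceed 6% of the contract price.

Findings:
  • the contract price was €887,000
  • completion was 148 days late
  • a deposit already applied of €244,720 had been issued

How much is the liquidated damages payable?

First 73 days: 73 × €8,020 = €585,460
Remaining days: (148 − 73) × €11,030 = €827,250
Accrued per-day damages: €585,460 + €827,250 = €1,412,710
Less deposit already applied: €1,412,710 − €244,720 = €1,167,990
Cap: 6% of €887,000 = €53,220
Cap at €53,220: €1,167,990 exceeds the cap → €53,220

€53,220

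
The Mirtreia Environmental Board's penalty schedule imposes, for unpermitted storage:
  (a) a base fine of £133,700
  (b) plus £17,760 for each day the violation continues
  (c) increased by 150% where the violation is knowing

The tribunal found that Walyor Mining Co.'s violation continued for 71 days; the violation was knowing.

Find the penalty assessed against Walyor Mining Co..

£3,486,650

Per-day component: 71 × £17,760 = £1,260,960
Base plus per-day: £133,700 + £1,260,960 = £1,394,660
Enhancement: 150% of £1,394,660 = £2,091,990
Enhanced fine: £1,394,660 + £2,091,990 = £3,486,650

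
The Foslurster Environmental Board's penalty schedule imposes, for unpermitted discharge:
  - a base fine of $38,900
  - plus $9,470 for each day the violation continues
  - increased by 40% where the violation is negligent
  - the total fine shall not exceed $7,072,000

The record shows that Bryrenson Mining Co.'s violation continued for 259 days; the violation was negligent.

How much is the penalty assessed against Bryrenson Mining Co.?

Per-day component: 259 × $9,470 = $2,452,730
Base plus per-day: $38,900 + $2,452,730 = $2,491,630
Enhancement: 40% of $2,491,630 = $996,652
Enhanced fine: $2,491,630 + $996,652 = $3,488,282
Cap at $7,072,000: $3,488,282 is within the cap, no reduction.

$3,488,282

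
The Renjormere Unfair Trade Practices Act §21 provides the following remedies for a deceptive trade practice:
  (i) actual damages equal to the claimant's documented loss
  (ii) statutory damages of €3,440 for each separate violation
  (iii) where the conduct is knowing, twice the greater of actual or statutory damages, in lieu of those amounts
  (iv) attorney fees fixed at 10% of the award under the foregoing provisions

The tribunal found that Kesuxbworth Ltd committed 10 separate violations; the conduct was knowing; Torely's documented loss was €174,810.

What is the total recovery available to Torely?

€384,582

Statutory damages: 10 × €3,440 = €34,400
Greater of actual damages (€174,810) or statutory damages (€34,400): €174,810
Doubled: 2 × €174,810 = €349,620
Attorney fees: 10% of €349,620 = €34,962
Total recovery: €349,620 + €34,962 = €384,582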